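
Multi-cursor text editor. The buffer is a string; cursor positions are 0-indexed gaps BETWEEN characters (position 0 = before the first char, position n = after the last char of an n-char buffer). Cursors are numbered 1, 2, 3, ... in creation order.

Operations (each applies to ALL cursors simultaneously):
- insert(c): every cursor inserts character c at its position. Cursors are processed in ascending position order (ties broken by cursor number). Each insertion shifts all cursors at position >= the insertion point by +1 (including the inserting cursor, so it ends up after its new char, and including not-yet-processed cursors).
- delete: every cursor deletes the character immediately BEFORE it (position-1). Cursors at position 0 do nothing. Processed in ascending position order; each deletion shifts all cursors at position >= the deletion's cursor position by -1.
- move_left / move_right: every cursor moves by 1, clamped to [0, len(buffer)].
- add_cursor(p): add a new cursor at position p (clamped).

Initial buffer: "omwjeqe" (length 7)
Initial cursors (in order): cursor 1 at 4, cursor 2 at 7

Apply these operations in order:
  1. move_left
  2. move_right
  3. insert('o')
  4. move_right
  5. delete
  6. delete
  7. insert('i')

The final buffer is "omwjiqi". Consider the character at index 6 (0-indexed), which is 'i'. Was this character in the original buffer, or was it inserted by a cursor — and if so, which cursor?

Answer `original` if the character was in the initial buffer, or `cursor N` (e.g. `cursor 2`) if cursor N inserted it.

Answer: cursor 2

Derivation:
After op 1 (move_left): buffer="omwjeqe" (len 7), cursors c1@3 c2@6, authorship .......
After op 2 (move_right): buffer="omwjeqe" (len 7), cursors c1@4 c2@7, authorship .......
After op 3 (insert('o')): buffer="omwjoeqeo" (len 9), cursors c1@5 c2@9, authorship ....1...2
After op 4 (move_right): buffer="omwjoeqeo" (len 9), cursors c1@6 c2@9, authorship ....1...2
After op 5 (delete): buffer="omwjoqe" (len 7), cursors c1@5 c2@7, authorship ....1..
After op 6 (delete): buffer="omwjq" (len 5), cursors c1@4 c2@5, authorship .....
After op 7 (insert('i')): buffer="omwjiqi" (len 7), cursors c1@5 c2@7, authorship ....1.2
Authorship (.=original, N=cursor N): . . . . 1 . 2
Index 6: author = 2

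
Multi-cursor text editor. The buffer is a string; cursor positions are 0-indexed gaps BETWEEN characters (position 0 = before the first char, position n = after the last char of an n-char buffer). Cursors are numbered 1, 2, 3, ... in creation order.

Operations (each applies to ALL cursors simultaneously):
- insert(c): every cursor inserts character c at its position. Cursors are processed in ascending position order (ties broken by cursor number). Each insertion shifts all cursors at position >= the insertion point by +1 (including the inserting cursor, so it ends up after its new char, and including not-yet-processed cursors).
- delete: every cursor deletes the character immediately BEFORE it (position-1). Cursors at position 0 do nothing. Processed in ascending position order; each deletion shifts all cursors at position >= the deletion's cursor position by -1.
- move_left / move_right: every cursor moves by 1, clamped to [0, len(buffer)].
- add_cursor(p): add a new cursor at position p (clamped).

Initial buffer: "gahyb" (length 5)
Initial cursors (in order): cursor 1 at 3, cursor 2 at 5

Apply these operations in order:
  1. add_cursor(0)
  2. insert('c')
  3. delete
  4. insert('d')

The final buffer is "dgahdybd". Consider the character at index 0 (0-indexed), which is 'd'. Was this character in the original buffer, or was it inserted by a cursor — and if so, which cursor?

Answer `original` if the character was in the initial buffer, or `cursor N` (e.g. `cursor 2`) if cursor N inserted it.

Answer: cursor 3

Derivation:
After op 1 (add_cursor(0)): buffer="gahyb" (len 5), cursors c3@0 c1@3 c2@5, authorship .....
After op 2 (insert('c')): buffer="cgahcybc" (len 8), cursors c3@1 c1@5 c2@8, authorship 3...1..2
After op 3 (delete): buffer="gahyb" (len 5), cursors c3@0 c1@3 c2@5, authorship .....
After op 4 (insert('d')): buffer="dgahdybd" (len 8), cursors c3@1 c1@5 c2@8, authorship 3...1..2
Authorship (.=original, N=cursor N): 3 . . . 1 . . 2
Index 0: author = 3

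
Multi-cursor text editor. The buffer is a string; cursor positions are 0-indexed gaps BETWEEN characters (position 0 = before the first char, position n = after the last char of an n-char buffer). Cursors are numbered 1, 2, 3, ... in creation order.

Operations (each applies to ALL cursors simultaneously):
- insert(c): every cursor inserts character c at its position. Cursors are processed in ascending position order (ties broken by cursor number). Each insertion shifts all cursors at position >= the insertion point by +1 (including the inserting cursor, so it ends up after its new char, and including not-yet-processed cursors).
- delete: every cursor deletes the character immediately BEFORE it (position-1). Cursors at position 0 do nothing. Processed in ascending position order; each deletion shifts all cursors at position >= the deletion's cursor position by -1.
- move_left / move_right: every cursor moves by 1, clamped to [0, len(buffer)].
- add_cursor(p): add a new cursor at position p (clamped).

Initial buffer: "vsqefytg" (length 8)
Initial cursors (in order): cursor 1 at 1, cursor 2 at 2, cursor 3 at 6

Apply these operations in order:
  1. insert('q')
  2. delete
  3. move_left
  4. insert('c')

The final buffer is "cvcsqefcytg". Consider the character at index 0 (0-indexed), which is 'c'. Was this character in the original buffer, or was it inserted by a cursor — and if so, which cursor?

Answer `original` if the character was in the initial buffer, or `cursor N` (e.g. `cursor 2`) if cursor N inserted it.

After op 1 (insert('q')): buffer="vqsqqefyqtg" (len 11), cursors c1@2 c2@4 c3@9, authorship .1.2....3..
After op 2 (delete): buffer="vsqefytg" (len 8), cursors c1@1 c2@2 c3@6, authorship ........
After op 3 (move_left): buffer="vsqefytg" (len 8), cursors c1@0 c2@1 c3@5, authorship ........
After op 4 (insert('c')): buffer="cvcsqefcytg" (len 11), cursors c1@1 c2@3 c3@8, authorship 1.2....3...
Authorship (.=original, N=cursor N): 1 . 2 . . . . 3 . . .
Index 0: author = 1

Answer: cursor 1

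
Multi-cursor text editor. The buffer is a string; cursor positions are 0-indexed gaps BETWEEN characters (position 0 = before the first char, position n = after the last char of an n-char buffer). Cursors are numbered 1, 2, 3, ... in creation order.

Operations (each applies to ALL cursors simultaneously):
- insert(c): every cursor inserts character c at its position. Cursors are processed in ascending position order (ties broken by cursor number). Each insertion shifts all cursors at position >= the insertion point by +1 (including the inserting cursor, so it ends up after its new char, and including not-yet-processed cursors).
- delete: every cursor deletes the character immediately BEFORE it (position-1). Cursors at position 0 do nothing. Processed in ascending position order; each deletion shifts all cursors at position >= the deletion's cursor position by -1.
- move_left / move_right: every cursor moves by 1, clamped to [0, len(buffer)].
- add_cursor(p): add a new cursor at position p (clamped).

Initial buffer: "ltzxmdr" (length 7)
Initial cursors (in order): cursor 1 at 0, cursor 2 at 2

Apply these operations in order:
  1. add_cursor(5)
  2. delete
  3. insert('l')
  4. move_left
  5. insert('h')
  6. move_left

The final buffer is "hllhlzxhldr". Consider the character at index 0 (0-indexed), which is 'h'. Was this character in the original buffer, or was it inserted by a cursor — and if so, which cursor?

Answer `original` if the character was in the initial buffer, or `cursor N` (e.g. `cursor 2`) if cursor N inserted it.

Answer: cursor 1

Derivation:
After op 1 (add_cursor(5)): buffer="ltzxmdr" (len 7), cursors c1@0 c2@2 c3@5, authorship .......
After op 2 (delete): buffer="lzxdr" (len 5), cursors c1@0 c2@1 c3@3, authorship .....
After op 3 (insert('l')): buffer="lllzxldr" (len 8), cursors c1@1 c2@3 c3@6, authorship 1.2..3..
After op 4 (move_left): buffer="lllzxldr" (len 8), cursors c1@0 c2@2 c3@5, authorship 1.2..3..
After op 5 (insert('h')): buffer="hllhlzxhldr" (len 11), cursors c1@1 c2@4 c3@8, authorship 11.22..33..
After op 6 (move_left): buffer="hllhlzxhldr" (len 11), cursors c1@0 c2@3 c3@7, authorship 11.22..33..
Authorship (.=original, N=cursor N): 1 1 . 2 2 . . 3 3 . .
Index 0: author = 1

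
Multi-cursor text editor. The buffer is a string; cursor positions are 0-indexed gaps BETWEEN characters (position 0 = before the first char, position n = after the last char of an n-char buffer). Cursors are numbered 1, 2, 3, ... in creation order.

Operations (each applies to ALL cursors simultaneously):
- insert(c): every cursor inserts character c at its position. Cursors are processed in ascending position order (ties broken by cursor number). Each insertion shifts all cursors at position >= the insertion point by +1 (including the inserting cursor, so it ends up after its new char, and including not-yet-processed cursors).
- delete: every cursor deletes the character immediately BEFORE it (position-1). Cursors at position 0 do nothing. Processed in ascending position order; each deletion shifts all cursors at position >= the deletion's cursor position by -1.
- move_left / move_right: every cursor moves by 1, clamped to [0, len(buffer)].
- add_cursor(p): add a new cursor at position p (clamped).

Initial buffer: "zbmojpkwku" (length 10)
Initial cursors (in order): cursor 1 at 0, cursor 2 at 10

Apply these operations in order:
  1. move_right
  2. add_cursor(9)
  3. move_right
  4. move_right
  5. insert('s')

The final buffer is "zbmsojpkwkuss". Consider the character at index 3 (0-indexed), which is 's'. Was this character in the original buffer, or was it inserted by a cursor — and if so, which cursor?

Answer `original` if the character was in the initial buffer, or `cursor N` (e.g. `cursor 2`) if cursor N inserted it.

Answer: cursor 1

Derivation:
After op 1 (move_right): buffer="zbmojpkwku" (len 10), cursors c1@1 c2@10, authorship ..........
After op 2 (add_cursor(9)): buffer="zbmojpkwku" (len 10), cursors c1@1 c3@9 c2@10, authorship ..........
After op 3 (move_right): buffer="zbmojpkwku" (len 10), cursors c1@2 c2@10 c3@10, authorship ..........
After op 4 (move_right): buffer="zbmojpkwku" (len 10), cursors c1@3 c2@10 c3@10, authorship ..........
After op 5 (insert('s')): buffer="zbmsojpkwkuss" (len 13), cursors c1@4 c2@13 c3@13, authorship ...1.......23
Authorship (.=original, N=cursor N): . . . 1 . . . . . . . 2 3
Index 3: author = 1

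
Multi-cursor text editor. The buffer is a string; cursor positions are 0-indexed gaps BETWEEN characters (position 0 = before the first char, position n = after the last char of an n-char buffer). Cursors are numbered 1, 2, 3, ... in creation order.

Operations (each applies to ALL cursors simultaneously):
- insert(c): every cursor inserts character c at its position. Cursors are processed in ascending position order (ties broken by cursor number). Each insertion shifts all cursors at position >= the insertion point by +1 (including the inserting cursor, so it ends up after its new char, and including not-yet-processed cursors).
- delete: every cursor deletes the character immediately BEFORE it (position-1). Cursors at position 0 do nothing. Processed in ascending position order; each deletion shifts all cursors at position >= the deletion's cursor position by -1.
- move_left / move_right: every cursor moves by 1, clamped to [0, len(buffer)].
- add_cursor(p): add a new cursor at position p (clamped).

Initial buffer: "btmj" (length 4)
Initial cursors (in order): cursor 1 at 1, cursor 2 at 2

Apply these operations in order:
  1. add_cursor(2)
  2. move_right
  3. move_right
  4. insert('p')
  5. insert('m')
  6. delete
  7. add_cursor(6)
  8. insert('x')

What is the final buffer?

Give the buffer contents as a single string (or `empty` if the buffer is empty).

Answer: btmpxjpxpxx

Derivation:
After op 1 (add_cursor(2)): buffer="btmj" (len 4), cursors c1@1 c2@2 c3@2, authorship ....
After op 2 (move_right): buffer="btmj" (len 4), cursors c1@2 c2@3 c3@3, authorship ....
After op 3 (move_right): buffer="btmj" (len 4), cursors c1@3 c2@4 c3@4, authorship ....
After op 4 (insert('p')): buffer="btmpjpp" (len 7), cursors c1@4 c2@7 c3@7, authorship ...1.23
After op 5 (insert('m')): buffer="btmpmjppmm" (len 10), cursors c1@5 c2@10 c3@10, authorship ...11.2323
After op 6 (delete): buffer="btmpjpp" (len 7), cursors c1@4 c2@7 c3@7, authorship ...1.23
After op 7 (add_cursor(6)): buffer="btmpjpp" (len 7), cursors c1@4 c4@6 c2@7 c3@7, authorship ...1.23
After op 8 (insert('x')): buffer="btmpxjpxpxx" (len 11), cursors c1@5 c4@8 c2@11 c3@11, authorship ...11.24323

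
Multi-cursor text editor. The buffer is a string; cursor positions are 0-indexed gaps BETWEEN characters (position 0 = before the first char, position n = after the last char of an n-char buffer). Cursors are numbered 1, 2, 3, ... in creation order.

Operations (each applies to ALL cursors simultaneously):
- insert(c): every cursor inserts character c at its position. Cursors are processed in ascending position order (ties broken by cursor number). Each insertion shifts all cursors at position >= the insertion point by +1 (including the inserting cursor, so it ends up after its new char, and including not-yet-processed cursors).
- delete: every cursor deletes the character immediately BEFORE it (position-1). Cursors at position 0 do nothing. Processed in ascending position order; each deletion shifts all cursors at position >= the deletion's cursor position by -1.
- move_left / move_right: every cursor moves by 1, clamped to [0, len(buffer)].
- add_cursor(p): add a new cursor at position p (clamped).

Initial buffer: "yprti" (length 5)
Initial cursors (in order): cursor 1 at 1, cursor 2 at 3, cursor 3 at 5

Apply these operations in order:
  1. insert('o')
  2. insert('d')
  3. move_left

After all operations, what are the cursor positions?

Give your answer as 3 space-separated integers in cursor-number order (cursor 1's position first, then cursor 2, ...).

Answer: 2 6 10

Derivation:
After op 1 (insert('o')): buffer="yoprotio" (len 8), cursors c1@2 c2@5 c3@8, authorship .1..2..3
After op 2 (insert('d')): buffer="yodprodtiod" (len 11), cursors c1@3 c2@7 c3@11, authorship .11..22..33
After op 3 (move_left): buffer="yodprodtiod" (len 11), cursors c1@2 c2@6 c3@10, authorship .11..22..33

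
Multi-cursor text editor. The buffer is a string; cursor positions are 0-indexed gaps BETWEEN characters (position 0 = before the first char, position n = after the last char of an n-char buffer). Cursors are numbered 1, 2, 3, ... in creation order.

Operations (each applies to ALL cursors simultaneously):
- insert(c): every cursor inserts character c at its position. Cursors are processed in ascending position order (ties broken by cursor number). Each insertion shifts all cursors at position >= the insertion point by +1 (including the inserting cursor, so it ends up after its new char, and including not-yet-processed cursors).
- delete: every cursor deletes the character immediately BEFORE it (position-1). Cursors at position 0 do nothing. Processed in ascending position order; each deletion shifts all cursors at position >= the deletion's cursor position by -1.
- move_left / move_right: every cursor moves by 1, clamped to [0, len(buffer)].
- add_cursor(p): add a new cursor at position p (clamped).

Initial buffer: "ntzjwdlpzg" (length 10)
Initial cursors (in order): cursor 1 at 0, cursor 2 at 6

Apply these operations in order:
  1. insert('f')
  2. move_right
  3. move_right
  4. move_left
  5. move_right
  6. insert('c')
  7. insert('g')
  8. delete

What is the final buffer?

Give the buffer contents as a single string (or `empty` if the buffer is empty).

After op 1 (insert('f')): buffer="fntzjwdflpzg" (len 12), cursors c1@1 c2@8, authorship 1......2....
After op 2 (move_right): buffer="fntzjwdflpzg" (len 12), cursors c1@2 c2@9, authorship 1......2....
After op 3 (move_right): buffer="fntzjwdflpzg" (len 12), cursors c1@3 c2@10, authorship 1......2....
After op 4 (move_left): buffer="fntzjwdflpzg" (len 12), cursors c1@2 c2@9, authorship 1......2....
After op 5 (move_right): buffer="fntzjwdflpzg" (len 12), cursors c1@3 c2@10, authorship 1......2....
After op 6 (insert('c')): buffer="fntczjwdflpczg" (len 14), cursors c1@4 c2@12, authorship 1..1....2..2..
After op 7 (insert('g')): buffer="fntcgzjwdflpcgzg" (len 16), cursors c1@5 c2@14, authorship 1..11....2..22..
After op 8 (delete): buffer="fntczjwdflpczg" (len 14), cursors c1@4 c2@12, authorship 1..1....2..2..

Answer: fntczjwdflpczg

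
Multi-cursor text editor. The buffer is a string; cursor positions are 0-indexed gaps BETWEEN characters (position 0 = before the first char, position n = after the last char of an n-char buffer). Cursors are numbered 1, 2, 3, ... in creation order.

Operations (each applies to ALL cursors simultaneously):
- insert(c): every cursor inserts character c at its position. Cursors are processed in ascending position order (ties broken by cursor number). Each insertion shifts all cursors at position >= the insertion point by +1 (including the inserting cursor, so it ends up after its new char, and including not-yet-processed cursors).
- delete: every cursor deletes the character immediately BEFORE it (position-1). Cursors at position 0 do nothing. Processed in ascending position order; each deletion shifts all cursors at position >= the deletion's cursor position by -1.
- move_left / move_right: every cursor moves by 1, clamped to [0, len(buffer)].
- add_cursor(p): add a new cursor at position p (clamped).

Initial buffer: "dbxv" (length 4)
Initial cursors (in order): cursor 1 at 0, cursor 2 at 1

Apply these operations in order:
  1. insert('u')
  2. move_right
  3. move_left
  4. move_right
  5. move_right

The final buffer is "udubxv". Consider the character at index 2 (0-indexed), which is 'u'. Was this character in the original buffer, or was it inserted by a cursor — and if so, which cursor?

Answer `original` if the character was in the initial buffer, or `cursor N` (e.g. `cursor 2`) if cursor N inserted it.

After op 1 (insert('u')): buffer="udubxv" (len 6), cursors c1@1 c2@3, authorship 1.2...
After op 2 (move_right): buffer="udubxv" (len 6), cursors c1@2 c2@4, authorship 1.2...
After op 3 (move_left): buffer="udubxv" (len 6), cursors c1@1 c2@3, authorship 1.2...
After op 4 (move_right): buffer="udubxv" (len 6), cursors c1@2 c2@4, authorship 1.2...
After op 5 (move_right): buffer="udubxv" (len 6), cursors c1@3 c2@5, authorship 1.2...
Authorship (.=original, N=cursor N): 1 . 2 . . .
Index 2: author = 2

Answer: cursor 2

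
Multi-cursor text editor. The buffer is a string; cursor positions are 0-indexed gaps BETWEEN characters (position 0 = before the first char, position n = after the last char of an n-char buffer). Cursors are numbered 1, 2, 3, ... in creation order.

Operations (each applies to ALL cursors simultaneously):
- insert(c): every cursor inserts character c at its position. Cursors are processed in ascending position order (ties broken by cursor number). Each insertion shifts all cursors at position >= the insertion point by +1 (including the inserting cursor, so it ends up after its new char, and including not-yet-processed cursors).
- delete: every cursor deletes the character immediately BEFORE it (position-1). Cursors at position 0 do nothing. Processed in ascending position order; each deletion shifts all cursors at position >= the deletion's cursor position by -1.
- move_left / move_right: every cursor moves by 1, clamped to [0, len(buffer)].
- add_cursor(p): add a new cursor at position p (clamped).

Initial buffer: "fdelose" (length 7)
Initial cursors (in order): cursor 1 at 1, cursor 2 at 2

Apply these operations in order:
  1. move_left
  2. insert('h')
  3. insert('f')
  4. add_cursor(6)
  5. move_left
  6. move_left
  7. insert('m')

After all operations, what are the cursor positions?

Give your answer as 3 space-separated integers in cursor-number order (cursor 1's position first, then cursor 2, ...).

After op 1 (move_left): buffer="fdelose" (len 7), cursors c1@0 c2@1, authorship .......
After op 2 (insert('h')): buffer="hfhdelose" (len 9), cursors c1@1 c2@3, authorship 1.2......
After op 3 (insert('f')): buffer="hffhfdelose" (len 11), cursors c1@2 c2@5, authorship 11.22......
After op 4 (add_cursor(6)): buffer="hffhfdelose" (len 11), cursors c1@2 c2@5 c3@6, authorship 11.22......
After op 5 (move_left): buffer="hffhfdelose" (len 11), cursors c1@1 c2@4 c3@5, authorship 11.22......
After op 6 (move_left): buffer="hffhfdelose" (len 11), cursors c1@0 c2@3 c3@4, authorship 11.22......
After op 7 (insert('m')): buffer="mhffmhmfdelose" (len 14), cursors c1@1 c2@5 c3@7, authorship 111.2232......

Answer: 1 5 7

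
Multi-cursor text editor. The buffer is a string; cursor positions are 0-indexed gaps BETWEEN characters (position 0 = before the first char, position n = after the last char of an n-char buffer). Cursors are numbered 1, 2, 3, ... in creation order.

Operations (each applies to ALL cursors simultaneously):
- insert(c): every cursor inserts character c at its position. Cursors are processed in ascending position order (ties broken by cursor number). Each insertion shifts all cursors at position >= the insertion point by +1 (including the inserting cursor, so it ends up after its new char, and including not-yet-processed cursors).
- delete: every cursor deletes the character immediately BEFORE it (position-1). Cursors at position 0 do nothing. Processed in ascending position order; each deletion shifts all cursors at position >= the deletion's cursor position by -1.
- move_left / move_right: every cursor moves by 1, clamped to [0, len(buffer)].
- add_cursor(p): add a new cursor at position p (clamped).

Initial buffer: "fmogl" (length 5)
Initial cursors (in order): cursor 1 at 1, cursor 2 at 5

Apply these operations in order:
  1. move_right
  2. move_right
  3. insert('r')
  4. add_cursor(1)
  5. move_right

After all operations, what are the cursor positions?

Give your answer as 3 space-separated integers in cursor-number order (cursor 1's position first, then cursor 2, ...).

Answer: 5 7 2

Derivation:
After op 1 (move_right): buffer="fmogl" (len 5), cursors c1@2 c2@5, authorship .....
After op 2 (move_right): buffer="fmogl" (len 5), cursors c1@3 c2@5, authorship .....
After op 3 (insert('r')): buffer="fmorglr" (len 7), cursors c1@4 c2@7, authorship ...1..2
After op 4 (add_cursor(1)): buffer="fmorglr" (len 7), cursors c3@1 c1@4 c2@7, authorship ...1..2
After op 5 (move_right): buffer="fmorglr" (len 7), cursors c3@2 c1@5 c2@7, authorship ...1..2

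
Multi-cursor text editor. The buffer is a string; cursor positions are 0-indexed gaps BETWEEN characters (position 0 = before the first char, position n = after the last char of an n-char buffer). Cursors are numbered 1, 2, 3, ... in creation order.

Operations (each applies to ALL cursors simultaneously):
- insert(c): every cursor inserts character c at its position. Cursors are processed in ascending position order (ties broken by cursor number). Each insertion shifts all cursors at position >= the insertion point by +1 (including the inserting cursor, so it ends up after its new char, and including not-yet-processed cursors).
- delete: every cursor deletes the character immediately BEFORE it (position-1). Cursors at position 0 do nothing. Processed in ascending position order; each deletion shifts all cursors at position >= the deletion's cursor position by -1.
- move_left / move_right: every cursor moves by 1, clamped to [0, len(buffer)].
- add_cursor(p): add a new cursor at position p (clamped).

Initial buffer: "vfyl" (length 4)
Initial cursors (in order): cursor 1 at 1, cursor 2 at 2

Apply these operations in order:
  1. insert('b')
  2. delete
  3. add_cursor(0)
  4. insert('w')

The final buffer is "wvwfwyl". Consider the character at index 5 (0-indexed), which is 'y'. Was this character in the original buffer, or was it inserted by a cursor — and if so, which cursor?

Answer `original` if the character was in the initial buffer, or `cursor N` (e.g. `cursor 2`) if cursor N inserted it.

Answer: original

Derivation:
After op 1 (insert('b')): buffer="vbfbyl" (len 6), cursors c1@2 c2@4, authorship .1.2..
After op 2 (delete): buffer="vfyl" (len 4), cursors c1@1 c2@2, authorship ....
After op 3 (add_cursor(0)): buffer="vfyl" (len 4), cursors c3@0 c1@1 c2@2, authorship ....
After op 4 (insert('w')): buffer="wvwfwyl" (len 7), cursors c3@1 c1@3 c2@5, authorship 3.1.2..
Authorship (.=original, N=cursor N): 3 . 1 . 2 . .
Index 5: author = original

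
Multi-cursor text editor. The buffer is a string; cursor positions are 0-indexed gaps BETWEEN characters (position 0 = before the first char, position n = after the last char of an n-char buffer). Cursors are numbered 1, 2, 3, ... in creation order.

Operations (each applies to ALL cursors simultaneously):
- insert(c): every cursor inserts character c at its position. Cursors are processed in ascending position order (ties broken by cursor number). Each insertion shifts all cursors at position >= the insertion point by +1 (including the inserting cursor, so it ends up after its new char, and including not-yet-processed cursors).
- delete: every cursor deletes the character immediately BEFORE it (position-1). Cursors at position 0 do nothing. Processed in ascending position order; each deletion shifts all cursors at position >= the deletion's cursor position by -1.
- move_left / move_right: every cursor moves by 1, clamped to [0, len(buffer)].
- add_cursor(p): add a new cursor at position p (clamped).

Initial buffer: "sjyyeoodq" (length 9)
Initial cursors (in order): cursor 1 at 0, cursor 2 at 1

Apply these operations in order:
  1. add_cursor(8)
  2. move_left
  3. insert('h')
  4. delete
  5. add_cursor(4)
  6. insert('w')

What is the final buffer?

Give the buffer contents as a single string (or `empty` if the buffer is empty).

After op 1 (add_cursor(8)): buffer="sjyyeoodq" (len 9), cursors c1@0 c2@1 c3@8, authorship .........
After op 2 (move_left): buffer="sjyyeoodq" (len 9), cursors c1@0 c2@0 c3@7, authorship .........
After op 3 (insert('h')): buffer="hhsjyyeoohdq" (len 12), cursors c1@2 c2@2 c3@10, authorship 12.......3..
After op 4 (delete): buffer="sjyyeoodq" (len 9), cursors c1@0 c2@0 c3@7, authorship .........
After op 5 (add_cursor(4)): buffer="sjyyeoodq" (len 9), cursors c1@0 c2@0 c4@4 c3@7, authorship .........
After op 6 (insert('w')): buffer="wwsjyyweoowdq" (len 13), cursors c1@2 c2@2 c4@7 c3@11, authorship 12....4...3..

Answer: wwsjyyweoowdq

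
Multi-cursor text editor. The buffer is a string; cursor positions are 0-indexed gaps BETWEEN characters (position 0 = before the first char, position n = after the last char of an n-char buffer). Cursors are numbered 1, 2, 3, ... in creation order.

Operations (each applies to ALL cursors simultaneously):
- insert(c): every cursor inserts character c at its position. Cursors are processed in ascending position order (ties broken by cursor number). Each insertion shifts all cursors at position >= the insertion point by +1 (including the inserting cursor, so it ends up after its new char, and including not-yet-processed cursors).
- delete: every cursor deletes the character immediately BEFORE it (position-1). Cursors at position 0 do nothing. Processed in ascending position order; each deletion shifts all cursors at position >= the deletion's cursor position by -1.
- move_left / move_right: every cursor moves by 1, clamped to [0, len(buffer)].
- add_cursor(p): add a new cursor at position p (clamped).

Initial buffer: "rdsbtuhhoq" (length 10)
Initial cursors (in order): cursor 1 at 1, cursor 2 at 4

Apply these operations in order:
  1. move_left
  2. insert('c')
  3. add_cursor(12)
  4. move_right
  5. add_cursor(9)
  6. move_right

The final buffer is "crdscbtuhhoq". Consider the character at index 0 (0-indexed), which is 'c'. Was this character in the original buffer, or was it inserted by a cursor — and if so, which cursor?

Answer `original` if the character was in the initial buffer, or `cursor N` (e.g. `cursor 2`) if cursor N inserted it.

Answer: cursor 1

Derivation:
After op 1 (move_left): buffer="rdsbtuhhoq" (len 10), cursors c1@0 c2@3, authorship ..........
After op 2 (insert('c')): buffer="crdscbtuhhoq" (len 12), cursors c1@1 c2@5, authorship 1...2.......
After op 3 (add_cursor(12)): buffer="crdscbtuhhoq" (len 12), cursors c1@1 c2@5 c3@12, authorship 1...2.......
After op 4 (move_right): buffer="crdscbtuhhoq" (len 12), cursors c1@2 c2@6 c3@12, authorship 1...2.......
After op 5 (add_cursor(9)): buffer="crdscbtuhhoq" (len 12), cursors c1@2 c2@6 c4@9 c3@12, authorship 1...2.......
After op 6 (move_right): buffer="crdscbtuhhoq" (len 12), cursors c1@3 c2@7 c4@10 c3@12, authorship 1...2.......
Authorship (.=original, N=cursor N): 1 . . . 2 . . . . . . .
Index 0: author = 1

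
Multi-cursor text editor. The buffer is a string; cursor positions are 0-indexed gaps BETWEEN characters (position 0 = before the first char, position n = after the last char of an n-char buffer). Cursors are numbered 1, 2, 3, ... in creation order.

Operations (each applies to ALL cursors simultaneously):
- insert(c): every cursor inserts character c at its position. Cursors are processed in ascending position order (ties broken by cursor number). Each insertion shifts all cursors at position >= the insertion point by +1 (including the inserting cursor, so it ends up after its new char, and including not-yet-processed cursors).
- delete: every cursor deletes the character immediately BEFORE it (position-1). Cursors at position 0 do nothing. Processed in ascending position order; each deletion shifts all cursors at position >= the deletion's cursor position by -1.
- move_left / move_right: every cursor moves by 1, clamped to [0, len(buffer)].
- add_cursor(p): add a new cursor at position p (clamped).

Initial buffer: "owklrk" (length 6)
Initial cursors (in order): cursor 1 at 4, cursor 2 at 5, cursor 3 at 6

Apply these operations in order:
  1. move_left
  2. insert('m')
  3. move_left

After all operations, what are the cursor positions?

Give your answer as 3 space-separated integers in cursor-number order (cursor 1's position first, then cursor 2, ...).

Answer: 3 5 7

Derivation:
After op 1 (move_left): buffer="owklrk" (len 6), cursors c1@3 c2@4 c3@5, authorship ......
After op 2 (insert('m')): buffer="owkmlmrmk" (len 9), cursors c1@4 c2@6 c3@8, authorship ...1.2.3.
After op 3 (move_left): buffer="owkmlmrmk" (len 9), cursors c1@3 c2@5 c3@7, authorship ...1.2.3.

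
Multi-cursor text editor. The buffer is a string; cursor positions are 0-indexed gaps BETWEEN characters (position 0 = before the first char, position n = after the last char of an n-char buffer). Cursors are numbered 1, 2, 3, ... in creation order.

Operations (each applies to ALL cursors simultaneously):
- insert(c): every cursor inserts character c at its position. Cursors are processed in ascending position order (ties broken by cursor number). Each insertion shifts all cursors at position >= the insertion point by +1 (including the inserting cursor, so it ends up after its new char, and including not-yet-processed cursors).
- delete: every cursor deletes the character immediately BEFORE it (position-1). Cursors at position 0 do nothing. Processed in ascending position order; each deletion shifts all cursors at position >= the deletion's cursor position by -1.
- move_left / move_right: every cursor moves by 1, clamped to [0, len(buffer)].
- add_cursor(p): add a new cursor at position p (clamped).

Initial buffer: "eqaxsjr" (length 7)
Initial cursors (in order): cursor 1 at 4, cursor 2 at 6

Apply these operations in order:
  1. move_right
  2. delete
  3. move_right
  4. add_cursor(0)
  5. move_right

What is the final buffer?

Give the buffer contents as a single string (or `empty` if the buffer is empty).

After op 1 (move_right): buffer="eqaxsjr" (len 7), cursors c1@5 c2@7, authorship .......
After op 2 (delete): buffer="eqaxj" (len 5), cursors c1@4 c2@5, authorship .....
After op 3 (move_right): buffer="eqaxj" (len 5), cursors c1@5 c2@5, authorship .....
After op 4 (add_cursor(0)): buffer="eqaxj" (len 5), cursors c3@0 c1@5 c2@5, authorship .....
After op 5 (move_right): buffer="eqaxj" (len 5), cursors c3@1 c1@5 c2@5, authorship .....

Answer: eqaxj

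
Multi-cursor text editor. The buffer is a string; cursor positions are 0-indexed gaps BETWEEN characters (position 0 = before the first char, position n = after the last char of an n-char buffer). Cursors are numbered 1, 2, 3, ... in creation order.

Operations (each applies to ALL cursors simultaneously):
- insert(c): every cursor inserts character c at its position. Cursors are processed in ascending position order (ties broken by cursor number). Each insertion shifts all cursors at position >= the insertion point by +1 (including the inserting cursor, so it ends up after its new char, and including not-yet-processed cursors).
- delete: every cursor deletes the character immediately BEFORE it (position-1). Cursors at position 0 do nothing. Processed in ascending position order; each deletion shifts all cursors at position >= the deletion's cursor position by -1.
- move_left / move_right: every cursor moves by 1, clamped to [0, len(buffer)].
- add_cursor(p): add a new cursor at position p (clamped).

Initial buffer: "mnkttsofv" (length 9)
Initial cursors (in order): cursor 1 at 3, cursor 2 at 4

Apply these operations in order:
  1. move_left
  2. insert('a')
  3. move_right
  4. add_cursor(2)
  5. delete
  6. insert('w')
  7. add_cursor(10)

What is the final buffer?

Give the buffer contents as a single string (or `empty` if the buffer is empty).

After op 1 (move_left): buffer="mnkttsofv" (len 9), cursors c1@2 c2@3, authorship .........
After op 2 (insert('a')): buffer="mnakattsofv" (len 11), cursors c1@3 c2@5, authorship ..1.2......
After op 3 (move_right): buffer="mnakattsofv" (len 11), cursors c1@4 c2@6, authorship ..1.2......
After op 4 (add_cursor(2)): buffer="mnakattsofv" (len 11), cursors c3@2 c1@4 c2@6, authorship ..1.2......
After op 5 (delete): buffer="maatsofv" (len 8), cursors c3@1 c1@2 c2@3, authorship .12.....
After op 6 (insert('w')): buffer="mwawawtsofv" (len 11), cursors c3@2 c1@4 c2@6, authorship .31122.....
After op 7 (add_cursor(10)): buffer="mwawawtsofv" (len 11), cursors c3@2 c1@4 c2@6 c4@10, authorship .31122.....

Answer: mwawawtsofv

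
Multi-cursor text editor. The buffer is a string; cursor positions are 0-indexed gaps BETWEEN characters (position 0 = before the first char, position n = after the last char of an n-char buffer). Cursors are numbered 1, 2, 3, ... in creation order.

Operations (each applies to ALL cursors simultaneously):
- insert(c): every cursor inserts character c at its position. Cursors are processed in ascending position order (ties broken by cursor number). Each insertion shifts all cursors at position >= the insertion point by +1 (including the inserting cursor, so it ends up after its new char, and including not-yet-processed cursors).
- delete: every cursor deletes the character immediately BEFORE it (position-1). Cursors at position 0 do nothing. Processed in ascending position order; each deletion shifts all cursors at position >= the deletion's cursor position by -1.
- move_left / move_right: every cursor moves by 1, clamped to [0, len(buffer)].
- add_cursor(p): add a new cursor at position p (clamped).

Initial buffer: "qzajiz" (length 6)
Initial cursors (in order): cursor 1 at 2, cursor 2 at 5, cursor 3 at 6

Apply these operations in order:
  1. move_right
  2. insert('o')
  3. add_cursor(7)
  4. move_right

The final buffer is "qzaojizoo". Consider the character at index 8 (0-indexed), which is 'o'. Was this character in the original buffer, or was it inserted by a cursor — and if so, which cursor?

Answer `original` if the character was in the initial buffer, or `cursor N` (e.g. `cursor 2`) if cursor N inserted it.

After op 1 (move_right): buffer="qzajiz" (len 6), cursors c1@3 c2@6 c3@6, authorship ......
After op 2 (insert('o')): buffer="qzaojizoo" (len 9), cursors c1@4 c2@9 c3@9, authorship ...1...23
After op 3 (add_cursor(7)): buffer="qzaojizoo" (len 9), cursors c1@4 c4@7 c2@9 c3@9, authorship ...1...23
After op 4 (move_right): buffer="qzaojizoo" (len 9), cursors c1@5 c4@8 c2@9 c3@9, authorship ...1...23
Authorship (.=original, N=cursor N): . . . 1 . . . 2 3
Index 8: author = 3

Answer: cursor 3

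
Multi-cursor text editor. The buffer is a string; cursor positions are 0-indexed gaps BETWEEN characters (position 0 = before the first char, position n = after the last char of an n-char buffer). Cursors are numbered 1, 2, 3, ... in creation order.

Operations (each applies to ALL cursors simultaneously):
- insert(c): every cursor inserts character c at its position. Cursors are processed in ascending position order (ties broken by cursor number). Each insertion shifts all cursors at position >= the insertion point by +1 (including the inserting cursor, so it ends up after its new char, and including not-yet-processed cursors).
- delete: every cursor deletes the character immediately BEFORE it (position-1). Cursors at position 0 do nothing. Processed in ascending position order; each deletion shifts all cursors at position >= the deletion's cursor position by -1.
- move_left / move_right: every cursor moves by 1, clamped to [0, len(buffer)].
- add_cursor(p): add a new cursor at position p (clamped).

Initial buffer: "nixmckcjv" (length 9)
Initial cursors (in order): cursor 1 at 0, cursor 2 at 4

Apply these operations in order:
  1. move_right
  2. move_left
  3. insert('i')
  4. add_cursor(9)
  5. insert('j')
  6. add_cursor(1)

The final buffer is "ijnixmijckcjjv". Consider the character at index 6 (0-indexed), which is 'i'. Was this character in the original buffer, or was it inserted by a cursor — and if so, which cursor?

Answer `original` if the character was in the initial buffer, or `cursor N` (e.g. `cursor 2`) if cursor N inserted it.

Answer: cursor 2

Derivation:
After op 1 (move_right): buffer="nixmckcjv" (len 9), cursors c1@1 c2@5, authorship .........
After op 2 (move_left): buffer="nixmckcjv" (len 9), cursors c1@0 c2@4, authorship .........
After op 3 (insert('i')): buffer="inixmickcjv" (len 11), cursors c1@1 c2@6, authorship 1....2.....
After op 4 (add_cursor(9)): buffer="inixmickcjv" (len 11), cursors c1@1 c2@6 c3@9, authorship 1....2.....
After op 5 (insert('j')): buffer="ijnixmijckcjjv" (len 14), cursors c1@2 c2@8 c3@12, authorship 11....22...3..
After op 6 (add_cursor(1)): buffer="ijnixmijckcjjv" (len 14), cursors c4@1 c1@2 c2@8 c3@12, authorship 11....22...3..
Authorship (.=original, N=cursor N): 1 1 . . . . 2 2 . . . 3 . .
Index 6: author = 2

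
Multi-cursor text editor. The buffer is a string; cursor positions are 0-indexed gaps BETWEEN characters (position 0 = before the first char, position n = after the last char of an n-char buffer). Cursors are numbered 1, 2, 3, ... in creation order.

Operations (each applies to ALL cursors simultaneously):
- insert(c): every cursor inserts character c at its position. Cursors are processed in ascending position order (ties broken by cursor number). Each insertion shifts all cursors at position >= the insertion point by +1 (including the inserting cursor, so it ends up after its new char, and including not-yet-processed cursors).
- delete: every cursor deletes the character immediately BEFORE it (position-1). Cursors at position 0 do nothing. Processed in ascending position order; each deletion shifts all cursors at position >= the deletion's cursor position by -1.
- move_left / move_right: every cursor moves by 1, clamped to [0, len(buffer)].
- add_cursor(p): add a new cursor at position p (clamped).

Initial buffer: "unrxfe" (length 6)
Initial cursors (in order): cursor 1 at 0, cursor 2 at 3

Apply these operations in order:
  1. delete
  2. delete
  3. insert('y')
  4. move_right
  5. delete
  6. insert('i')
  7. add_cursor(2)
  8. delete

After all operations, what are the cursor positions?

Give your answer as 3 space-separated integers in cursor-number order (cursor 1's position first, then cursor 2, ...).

After op 1 (delete): buffer="unxfe" (len 5), cursors c1@0 c2@2, authorship .....
After op 2 (delete): buffer="uxfe" (len 4), cursors c1@0 c2@1, authorship ....
After op 3 (insert('y')): buffer="yuyxfe" (len 6), cursors c1@1 c2@3, authorship 1.2...
After op 4 (move_right): buffer="yuyxfe" (len 6), cursors c1@2 c2@4, authorship 1.2...
After op 5 (delete): buffer="yyfe" (len 4), cursors c1@1 c2@2, authorship 12..
After op 6 (insert('i')): buffer="yiyife" (len 6), cursors c1@2 c2@4, authorship 1122..
After op 7 (add_cursor(2)): buffer="yiyife" (len 6), cursors c1@2 c3@2 c2@4, authorship 1122..
After op 8 (delete): buffer="yfe" (len 3), cursors c1@0 c3@0 c2@1, authorship 2..

Answer: 0 1 0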